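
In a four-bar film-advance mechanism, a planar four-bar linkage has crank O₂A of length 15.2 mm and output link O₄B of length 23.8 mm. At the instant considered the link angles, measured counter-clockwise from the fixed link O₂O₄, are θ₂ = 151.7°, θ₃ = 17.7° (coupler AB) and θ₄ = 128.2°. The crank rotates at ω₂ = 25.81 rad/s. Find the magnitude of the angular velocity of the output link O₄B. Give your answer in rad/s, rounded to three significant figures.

ω₂ = 25.81 rad/s
Differentiating the loop-closure r₂e^{iθ₂}+r₃e^{iθ₃}=r₁+r₄e^{iθ₄} gives r₂ω₂e^{iθ₂}+r₃ω₃e^{iθ₃}=r₄ω₄e^{iθ₄}.
Eliminating the other unknown: ω₄ = r₂ω₂ sin(θ₂−θ₃) / [r₄ sin(θ₄−θ₃)].
Numerator sine = +0.71934; denominator sine = +0.93667.
Result = 0.0152·25.81·(+0.71934) / (0.0238·(+0.93667)) = +12.659 rad/s; magnitude 12.659 rad/s.

12.7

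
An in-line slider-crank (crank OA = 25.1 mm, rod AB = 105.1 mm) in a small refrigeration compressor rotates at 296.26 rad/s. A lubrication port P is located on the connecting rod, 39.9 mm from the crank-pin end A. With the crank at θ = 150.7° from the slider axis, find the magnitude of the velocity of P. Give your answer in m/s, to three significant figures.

5.23

ω = 296.3 rad/s.  Crank-pin speed |V_A| = rω = 7.4361 m/s, perpendicular to OA.
Rod angle: sinφ = −(r/L) sinθ ⇒ φ = -6.712°; ω_rod = −rω cosθ/√(L²−r²sin²θ) = +62.127 rad/s.
V_P = V_A + ω_rod × AP, with AP = 0.0399 m along the rod.
Components: V_Px = −rω sinθ − a·ω_rod·sinφ = -3.3494 m/s;  V_Py = rω cosθ + a·ω_rod·cosφ = -4.0229 m/s.
|V_P| = √(V_Px² + V_Py²) = 5.2347 m/s.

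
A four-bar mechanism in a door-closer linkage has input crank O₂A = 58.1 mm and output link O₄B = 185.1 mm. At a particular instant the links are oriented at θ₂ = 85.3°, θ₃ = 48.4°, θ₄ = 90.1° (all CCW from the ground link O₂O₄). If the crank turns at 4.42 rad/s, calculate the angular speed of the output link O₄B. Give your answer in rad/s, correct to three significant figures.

ω₂ = 4.42 rad/s
Differentiating the loop-closure r₂e^{iθ₂}+r₃e^{iθ₃}=r₁+r₄e^{iθ₄} gives r₂ω₂e^{iθ₂}+r₃ω₃e^{iθ₃}=r₄ω₄e^{iθ₄}.
Eliminating the other unknown: ω₄ = r₂ω₂ sin(θ₂−θ₃) / [r₄ sin(θ₄−θ₃)].
Numerator sine = +0.60042; denominator sine = +0.66523.
Result = 0.0581·4.42·(+0.60042) / (0.1851·(+0.66523)) = +1.2522 rad/s; magnitude 1.2522 rad/s.

1.25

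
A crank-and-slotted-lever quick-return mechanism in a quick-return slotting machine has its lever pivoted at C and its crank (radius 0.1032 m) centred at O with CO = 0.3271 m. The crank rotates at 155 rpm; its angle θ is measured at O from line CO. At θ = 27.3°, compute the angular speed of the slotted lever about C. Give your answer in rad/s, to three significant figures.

ω = 16.23 rad/s (from 155 rpm).
Crank pin A relative to C: A = (d + r cosθ, r sinθ); lever angle φ = atan2(r sinθ, d + r cosθ).
Differentiating tanφ: φ̇ = rω(d cosθ + r)/(d² + r² + 2dr cosθ).
d² + r² + 2dr cosθ = |CA|² = 0.177638 m²;  d cosθ + r = +0.39387 m.
|ω_lever| = |0.1032·16.23·+0.39387| / 0.177638 = 3.7141 rad/s.

3.71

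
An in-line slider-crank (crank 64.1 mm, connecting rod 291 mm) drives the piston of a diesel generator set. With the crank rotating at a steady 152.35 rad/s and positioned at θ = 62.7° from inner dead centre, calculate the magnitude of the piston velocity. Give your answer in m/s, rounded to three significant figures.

9.57

ω = 152.3 rad/s
For an in-line slider-crank, x = r cosθ + √(L² − r² sin²θ), so v = −rω sinθ·[1 + r cosθ/√(L² − r² sin²θ)].
With r = 0.0641 m, L = 0.291 m, θ = 62.7°: √(L² − r² sin²θ) = 0.28537 m.
v = −0.0641·152.3·0.88862·[1 + 0.0641·0.45865/0.28537] = -9.5719 m/s.
|v| = 9.5719 m/s.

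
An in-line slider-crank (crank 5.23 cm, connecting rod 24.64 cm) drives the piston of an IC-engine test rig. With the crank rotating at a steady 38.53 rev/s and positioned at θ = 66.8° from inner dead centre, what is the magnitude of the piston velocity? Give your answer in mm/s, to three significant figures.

ω = 2π·38.5 = 242.1 rad/s
For an in-line slider-crank, x = r cosθ + √(L² − r² sin²θ), so v = −rω sinθ·[1 + r cosθ/√(L² − r² sin²θ)].
With r = 0.0523 m, L = 0.2464 m, θ = 66.8°: √(L² − r² sin²θ) = 0.24167 m.
v = −0.0523·242.1·0.91914·[1 + 0.0523·0.39394/0.24167] = -12.63 m/s.
|v| = 12.63 m/s = 12630 mm/s.

12600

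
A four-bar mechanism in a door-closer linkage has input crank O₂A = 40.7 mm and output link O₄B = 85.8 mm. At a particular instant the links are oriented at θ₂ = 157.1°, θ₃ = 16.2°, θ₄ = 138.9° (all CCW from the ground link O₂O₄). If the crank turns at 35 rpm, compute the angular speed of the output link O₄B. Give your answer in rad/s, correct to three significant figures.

ω₂ = 3.665 rad/s (from 35 rpm).
Differentiating the loop-closure r₂e^{iθ₂}+r₃e^{iθ₃}=r₁+r₄e^{iθ₄} gives r₂ω₂e^{iθ₂}+r₃ω₃e^{iθ₃}=r₄ω₄e^{iθ₄}.
Eliminating the other unknown: ω₄ = r₂ω₂ sin(θ₂−θ₃) / [r₄ sin(θ₄−θ₃)].
Numerator sine = +0.63068; denominator sine = +0.84151.
Result = 0.0407·3.665·(+0.63068) / (0.0858·(+0.84151)) = +1.303 rad/s; magnitude 1.303 rad/s.

1.30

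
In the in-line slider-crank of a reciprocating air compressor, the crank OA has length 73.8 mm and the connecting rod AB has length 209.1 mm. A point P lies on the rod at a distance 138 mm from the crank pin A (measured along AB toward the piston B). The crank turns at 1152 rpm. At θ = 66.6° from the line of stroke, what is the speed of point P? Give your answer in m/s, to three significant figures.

9.05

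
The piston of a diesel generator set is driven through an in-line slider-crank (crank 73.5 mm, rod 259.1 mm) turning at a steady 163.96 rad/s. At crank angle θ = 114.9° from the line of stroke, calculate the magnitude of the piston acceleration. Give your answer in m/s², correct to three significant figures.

1200

ω = 164 rad/s
x(θ) = r cosθ + √(L² − r² sin²θ); with ω constant, a = ω²·d²x/dθ².
d²x/dθ² = −r cosθ − r²(cos2θ)/√u − r⁴ sin²2θ/(4u^{3/2}),  u = L² − r² sin²θ = 0.0626882 m².
Substituting r = 0.0735 m, L = 0.2591 m, θ = 114.9°: d²x/dθ² = +0.044602 m.
a = ω²·d²x/dθ² = (164)²·(+0.044602) = +1199 m/s²;  |a| = 1199 m/s².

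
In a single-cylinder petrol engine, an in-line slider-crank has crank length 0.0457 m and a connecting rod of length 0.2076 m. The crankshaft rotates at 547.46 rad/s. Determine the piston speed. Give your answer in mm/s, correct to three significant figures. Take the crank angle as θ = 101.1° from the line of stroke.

23500

ω = 547.5 rad/s
For an in-line slider-crank, x = r cosθ + √(L² − r² sin²θ), so v = −rω sinθ·[1 + r cosθ/√(L² − r² sin²θ)].
With r = 0.0457 m, L = 0.2076 m, θ = 101.1°: √(L² − r² sin²θ) = 0.2027 m.
v = −0.0457·547.5·0.98129·[1 + 0.0457·-0.19252/0.2027] = -23.485 m/s.
|v| = 23.485 m/s = 23485 mm/s.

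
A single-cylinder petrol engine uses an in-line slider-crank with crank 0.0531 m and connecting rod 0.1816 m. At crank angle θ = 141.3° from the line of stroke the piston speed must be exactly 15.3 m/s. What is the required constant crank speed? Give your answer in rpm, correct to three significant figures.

5730

For an in-line slider-crank, |v_piston| = rω|sinθ|·[1 + r cosθ/√(L² − r² sin²θ)].
With r = 0.0531 m, L = 0.1816 m, θ = 141.3°: the bracketed kinematic factor |dx/dθ| = 0.025494 m.
ω = v/|dx/dθ| = 15.3/0.025494 = 600.14 rad/s.
N = 60ω/(2π) = 5730.9 rpm.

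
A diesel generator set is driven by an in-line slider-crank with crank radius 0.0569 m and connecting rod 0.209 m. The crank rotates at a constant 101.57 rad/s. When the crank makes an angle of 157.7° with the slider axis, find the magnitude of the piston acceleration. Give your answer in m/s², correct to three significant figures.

427

ω = 101.6 rad/s
x(θ) = r cosθ + √(L² − r² sin²θ); with ω constant, a = ω²·d²x/dθ².
d²x/dθ² = −r cosθ − r²(cos2θ)/√u − r⁴ sin²2θ/(4u^{3/2}),  u = L² − r² sin²θ = 0.0432148 m².
Substituting r = 0.0569 m, L = 0.209 m, θ = 157.7°: d²x/dθ² = +0.041411 m.
a = ω²·d²x/dθ² = (101.6)²·(+0.041411) = +427.22 m/s²;  |a| = 427.22 m/s².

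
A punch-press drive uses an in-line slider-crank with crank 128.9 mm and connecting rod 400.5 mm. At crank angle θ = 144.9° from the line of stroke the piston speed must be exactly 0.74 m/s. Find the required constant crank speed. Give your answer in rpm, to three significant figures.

For an in-line slider-crank, |v_piston| = rω|sinθ|·[1 + r cosθ/√(L² − r² sin²θ)].
With r = 0.1289 m, L = 0.4005 m, θ = 144.9°: the bracketed kinematic factor |dx/dθ| = 0.054258 m.
ω = v/|dx/dθ| = 0.74/0.054258 = 13.638 rad/s.
N = 60ω/(2π) = 130.24 rpm.

130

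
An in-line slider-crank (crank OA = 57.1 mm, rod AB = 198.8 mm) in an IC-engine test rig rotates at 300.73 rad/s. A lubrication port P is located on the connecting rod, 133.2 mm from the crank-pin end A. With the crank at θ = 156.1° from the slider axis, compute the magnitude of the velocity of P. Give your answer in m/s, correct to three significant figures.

ω = 300.7 rad/s.  Crank-pin speed |V_A| = rω = 17.172 m/s, perpendicular to OA.
Rod angle: sinφ = −(r/L) sinθ ⇒ φ = -6.682°; ω_rod = −rω cosθ/√(L²−r²sin²θ) = +79.51 rad/s.
V_P = V_A + ω_rod × AP, with AP = 0.1332 m along the rod.
Components: V_Px = −rω sinθ − a·ω_rod·sinφ = -5.7246 m/s;  V_Py = rω cosθ + a·ω_rod·cosφ = -5.1804 m/s.
|V_P| = √(V_Px² + V_Py²) = 7.7206 m/s.

7.72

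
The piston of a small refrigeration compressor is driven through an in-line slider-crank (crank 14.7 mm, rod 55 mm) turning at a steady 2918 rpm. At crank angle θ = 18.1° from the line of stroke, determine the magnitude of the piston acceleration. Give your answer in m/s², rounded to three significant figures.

ω = 2π·2918/60 = 305.6 rad/s
x(θ) = r cosθ + √(L² − r² sin²θ); with ω constant, a = ω²·d²x/dθ².
d²x/dθ² = −r cosθ − r²(cos2θ)/√u − r⁴ sin²2θ/(4u^{3/2}),  u = L² − r² sin²θ = 0.00300414 m².
Substituting r = 0.0147 m, L = 0.055 m, θ = 18.1°: d²x/dθ² = -0.017179 m.
a = ω²·d²x/dθ² = (305.6)²·(-0.017179) = -1604.1 m/s²;  |a| = 1604.1 m/s².

1600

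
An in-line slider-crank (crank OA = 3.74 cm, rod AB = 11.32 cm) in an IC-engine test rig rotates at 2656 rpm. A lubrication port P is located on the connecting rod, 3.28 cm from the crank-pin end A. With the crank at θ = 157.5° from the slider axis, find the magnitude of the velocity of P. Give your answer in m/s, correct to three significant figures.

7.73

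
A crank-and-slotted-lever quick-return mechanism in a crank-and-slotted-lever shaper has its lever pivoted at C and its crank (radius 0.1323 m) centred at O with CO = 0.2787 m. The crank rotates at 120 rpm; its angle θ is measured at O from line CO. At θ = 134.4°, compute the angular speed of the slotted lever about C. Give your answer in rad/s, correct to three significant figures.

ω = 12.57 rad/s (from 120 rpm).
Crank pin A relative to C: A = (d + r cosθ, r sinθ); lever angle φ = atan2(r sinθ, d + r cosθ).
Differentiating tanφ: φ̇ = rω(d cosθ + r)/(d² + r² + 2dr cosθ).
d² + r² + 2dr cosθ = |CA|² = 0.043581 m²;  d cosθ + r = -0.062696 m.
|ω_lever| = |0.1323·12.57·-0.062696| / 0.043581 = 2.3917 rad/s.

2.39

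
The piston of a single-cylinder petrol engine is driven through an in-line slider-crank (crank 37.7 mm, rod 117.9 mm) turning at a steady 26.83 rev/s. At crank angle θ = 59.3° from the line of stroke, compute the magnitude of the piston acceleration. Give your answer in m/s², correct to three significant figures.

ω = 2π·26.8 = 168.6 rad/s
x(θ) = r cosθ + √(L² − r² sin²θ); with ω constant, a = ω²·d²x/dθ².
d²x/dθ² = −r cosθ − r²(cos2θ)/√u − r⁴ sin²2θ/(4u^{3/2}),  u = L² − r² sin²θ = 0.0128496 m².
Substituting r = 0.0377 m, L = 0.1179 m, θ = 59.3°: d²x/dθ² = -0.013513 m.
a = ω²·d²x/dθ² = (168.6)²·(-0.013513) = -384.01 m/s²;  |a| = 384.01 m/s².

384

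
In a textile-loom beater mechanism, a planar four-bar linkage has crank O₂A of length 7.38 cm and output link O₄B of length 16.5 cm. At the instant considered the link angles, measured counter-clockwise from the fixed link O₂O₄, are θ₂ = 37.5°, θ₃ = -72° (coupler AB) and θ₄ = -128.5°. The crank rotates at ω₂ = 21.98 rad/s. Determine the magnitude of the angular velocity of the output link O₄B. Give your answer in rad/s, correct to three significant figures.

ω₂ = 21.98 rad/s
Differentiating the loop-closure r₂e^{iθ₂}+r₃e^{iθ₃}=r₁+r₄e^{iθ₄} gives r₂ω₂e^{iθ₂}+r₃ω₃e^{iθ₃}=r₄ω₄e^{iθ₄}.
Eliminating the other unknown: ω₄ = r₂ω₂ sin(θ₂−θ₃) / [r₄ sin(θ₄−θ₃)].
Numerator sine = +0.94264; denominator sine = -0.83389.
Result = 0.0738·21.98·(+0.94264) / (0.165·(-0.83389)) = -11.113 rad/s; magnitude 11.113 rad/s.

11.1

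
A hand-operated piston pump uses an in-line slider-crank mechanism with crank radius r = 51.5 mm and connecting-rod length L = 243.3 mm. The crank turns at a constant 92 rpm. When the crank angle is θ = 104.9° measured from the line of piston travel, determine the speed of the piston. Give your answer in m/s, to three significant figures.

ω = 2π·92/60 = 9.634 rad/s
For an in-line slider-crank, x = r cosθ + √(L² − r² sin²θ), so v = −rω sinθ·[1 + r cosθ/√(L² − r² sin²θ)].
With r = 0.0515 m, L = 0.2433 m, θ = 104.9°: √(L² − r² sin²θ) = 0.23816 m.
v = −0.0515·9.634·0.96638·[1 + 0.0515·-0.25713/0.23816] = -0.45282 m/s.
|v| = 0.45282 m/s.

0.453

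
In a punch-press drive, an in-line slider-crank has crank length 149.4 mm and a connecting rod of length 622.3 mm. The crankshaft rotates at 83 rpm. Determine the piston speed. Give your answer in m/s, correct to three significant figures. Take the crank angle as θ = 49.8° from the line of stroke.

1.15

ω = 2π·83/60 = 8.692 rad/s
For an in-line slider-crank, x = r cosθ + √(L² − r² sin²θ), so v = −rω sinθ·[1 + r cosθ/√(L² − r² sin²θ)].
With r = 0.1494 m, L = 0.6223 m, θ = 49.8°: √(L² − r² sin²θ) = 0.61175 m.
v = −0.1494·8.692·0.76380·[1 + 0.1494·0.64546/0.61175] = -1.1482 m/s.
|v| = 1.1482 m/s.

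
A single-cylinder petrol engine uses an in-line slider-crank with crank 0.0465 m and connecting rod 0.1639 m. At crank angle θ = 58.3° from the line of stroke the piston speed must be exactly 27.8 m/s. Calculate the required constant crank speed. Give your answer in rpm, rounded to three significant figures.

For an in-line slider-crank, |v_piston| = rω|sinθ|·[1 + r cosθ/√(L² − r² sin²θ)].
With r = 0.0465 m, L = 0.1639 m, θ = 58.3°: the bracketed kinematic factor |dx/dθ| = 0.045641 m.
ω = v/|dx/dθ| = 27.8/0.045641 = 609.11 rad/s.
N = 60ω/(2π) = 5816.6 rpm.

5820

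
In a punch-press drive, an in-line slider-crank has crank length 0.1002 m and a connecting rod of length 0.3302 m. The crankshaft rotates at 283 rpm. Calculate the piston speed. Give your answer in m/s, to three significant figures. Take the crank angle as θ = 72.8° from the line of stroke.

3.10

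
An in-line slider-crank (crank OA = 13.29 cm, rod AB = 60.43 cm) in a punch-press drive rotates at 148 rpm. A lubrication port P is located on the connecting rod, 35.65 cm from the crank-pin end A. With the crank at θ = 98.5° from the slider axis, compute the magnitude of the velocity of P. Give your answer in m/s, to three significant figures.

2.00

ω = 15.5 rad/s.  Crank-pin speed |V_A| = rω = 2.0598 m/s, perpendicular to OA.
Rod angle: sinφ = −(r/L) sinθ ⇒ φ = -12.563°; ω_rod = −rω cosθ/√(L²−r²sin²θ) = +0.51617 rad/s.
V_P = V_A + ω_rod × AP, with AP = 0.3565 m along the rod.
Components: V_Px = −rω sinθ − a·ω_rod·sinφ = -1.9971 m/s;  V_Py = rω cosθ + a·ω_rod·cosφ = -0.12484 m/s.
|V_P| = √(V_Px² + V_Py²) = 2.001 m/s.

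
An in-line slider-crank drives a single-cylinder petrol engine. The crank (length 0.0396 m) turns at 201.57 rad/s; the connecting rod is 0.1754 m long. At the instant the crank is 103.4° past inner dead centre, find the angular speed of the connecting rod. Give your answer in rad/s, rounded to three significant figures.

ω = 201.6 rad/s
The rod makes angle φ with the slider axis where L sinφ = r sinθ; differentiating, L cosφ·φ̇ = r ω cosθ.
L cosφ = √(L² − r² sin²θ) = 0.17112 m.
|ω_rod| = r ω |cosθ| / √(L² − r² sin²θ) = 0.0396·201.6·0.23175/0.17112 = 10.81 rad/s.

10.8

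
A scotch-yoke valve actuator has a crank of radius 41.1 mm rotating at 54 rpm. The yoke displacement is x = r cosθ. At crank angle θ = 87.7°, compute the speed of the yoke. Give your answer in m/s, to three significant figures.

ω = 5.655 rad/s (from 54 rpm).
x = r cosθ ⇒ ẋ = −rω sinθ.
|v| = rω|sinθ| = 0.0411·5.655·|sin 87.7°| = 0.23223 m/s.

0.232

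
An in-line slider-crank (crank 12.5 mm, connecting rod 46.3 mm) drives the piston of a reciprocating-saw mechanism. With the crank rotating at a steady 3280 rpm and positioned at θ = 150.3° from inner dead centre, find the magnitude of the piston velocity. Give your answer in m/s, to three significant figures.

1.62

ω = 2π·3280/60 = 343.5 rad/s
For an in-line slider-crank, x = r cosθ + √(L² − r² sin²θ), so v = −rω sinθ·[1 + r cosθ/√(L² − r² sin²θ)].
With r = 0.0125 m, L = 0.0463 m, θ = 150.3°: √(L² − r² sin²θ) = 0.045884 m.
v = −0.0125·343.5·0.49546·[1 + 0.0125·-0.86863/0.045884] = -1.6239 m/s.
|v| = 1.6239 m/s.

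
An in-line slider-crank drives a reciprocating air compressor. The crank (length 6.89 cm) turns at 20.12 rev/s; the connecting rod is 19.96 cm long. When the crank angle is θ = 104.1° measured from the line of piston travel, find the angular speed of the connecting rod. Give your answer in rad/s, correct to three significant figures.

ω = 126.4 rad/s (converted from 20.12 rev/s).
The rod makes angle φ with the slider axis where L sinφ = r sinθ; differentiating, L cosφ·φ̇ = r ω cosθ.
L cosφ = √(L² − r² sin²θ) = 0.18808 m.
|ω_rod| = r ω |cosθ| / √(L² − r² sin²θ) = 0.0689·126.4·0.24362/0.18808 = 11.282 rad/s.

11.3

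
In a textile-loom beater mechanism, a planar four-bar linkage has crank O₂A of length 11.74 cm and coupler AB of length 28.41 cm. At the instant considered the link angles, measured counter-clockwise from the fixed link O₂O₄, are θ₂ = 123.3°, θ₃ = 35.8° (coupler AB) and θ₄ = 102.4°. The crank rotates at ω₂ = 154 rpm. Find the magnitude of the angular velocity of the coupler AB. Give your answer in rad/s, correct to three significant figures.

ω₂ = 16.13 rad/s (from 154 rpm).
Differentiating the loop-closure r₂e^{iθ₂}+r₃e^{iθ₃}=r₁+r₄e^{iθ₄} gives r₂ω₂e^{iθ₂}+r₃ω₃e^{iθ₃}=r₄ω₄e^{iθ₄}.
Eliminating the other unknown: ω₃ = r₂ω₂ sin(θ₄−θ₂) / [r₃ sin(θ₃−θ₄)].
Numerator sine = -0.35674; denominator sine = -0.91775.
Result = 0.1174·16.13·(-0.35674) / (0.2841·(-0.91775)) = +2.5904 rad/s; magnitude 2.5904 rad/s.

2.59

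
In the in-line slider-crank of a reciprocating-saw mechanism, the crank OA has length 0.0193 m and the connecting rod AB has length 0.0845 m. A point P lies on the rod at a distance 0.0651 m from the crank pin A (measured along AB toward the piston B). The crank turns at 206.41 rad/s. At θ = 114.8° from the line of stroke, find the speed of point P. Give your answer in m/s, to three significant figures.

3.37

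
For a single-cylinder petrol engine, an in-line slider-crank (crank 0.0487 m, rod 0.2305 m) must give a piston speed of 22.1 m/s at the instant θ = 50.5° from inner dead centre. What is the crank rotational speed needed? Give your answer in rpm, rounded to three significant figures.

4940

For an in-line slider-crank, |v_piston| = rω|sinθ|·[1 + r cosθ/√(L² − r² sin²θ)].
With r = 0.0487 m, L = 0.2305 m, θ = 50.5°: the bracketed kinematic factor |dx/dθ| = 0.042697 m.
ω = v/|dx/dθ| = 22.1/0.042697 = 517.6 rad/s.
N = 60ω/(2π) = 4942.8 rpm.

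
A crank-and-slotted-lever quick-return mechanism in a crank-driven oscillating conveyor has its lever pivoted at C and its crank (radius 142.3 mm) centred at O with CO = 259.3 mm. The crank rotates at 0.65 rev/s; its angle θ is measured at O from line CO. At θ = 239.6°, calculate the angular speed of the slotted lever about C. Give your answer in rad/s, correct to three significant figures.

0.128

ω = 4.084 rad/s (from 0.65 rev/s).
Crank pin A relative to C: A = (d + r cosθ, r sinθ); lever angle φ = atan2(r sinθ, d + r cosθ).
Differentiating tanφ: φ̇ = rω(d cosθ + r)/(d² + r² + 2dr cosθ).
d² + r² + 2dr cosθ = |CA|² = 0.0501421 m²;  d cosθ + r = +0.011085 m.
|ω_lever| = |0.1423·4.084·+0.011085| / 0.0501421 = 0.12848 rad/s.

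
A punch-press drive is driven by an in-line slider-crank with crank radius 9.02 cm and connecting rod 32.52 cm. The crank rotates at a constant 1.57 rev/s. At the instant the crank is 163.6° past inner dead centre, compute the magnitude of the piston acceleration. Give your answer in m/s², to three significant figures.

6.35

ω = 2π·1.57 = 9.865 rad/s
x(θ) = r cosθ + √(L² − r² sin²θ); with ω constant, a = ω²·d²x/dθ².
d²x/dθ² = −r cosθ − r²(cos2θ)/√u − r⁴ sin²2θ/(4u^{3/2}),  u = L² − r² sin²θ = 0.105106 m².
Substituting r = 0.0902 m, L = 0.3252 m, θ = 163.6°: d²x/dθ² = +0.065293 m.
a = ω²·d²x/dθ² = (9.865)²·(+0.065293) = +6.3537 m/s²;  |a| = 6.3537 m/s².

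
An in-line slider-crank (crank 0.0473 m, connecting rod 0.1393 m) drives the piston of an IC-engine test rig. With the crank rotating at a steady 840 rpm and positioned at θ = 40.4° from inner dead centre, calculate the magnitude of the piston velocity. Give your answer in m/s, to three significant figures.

3.41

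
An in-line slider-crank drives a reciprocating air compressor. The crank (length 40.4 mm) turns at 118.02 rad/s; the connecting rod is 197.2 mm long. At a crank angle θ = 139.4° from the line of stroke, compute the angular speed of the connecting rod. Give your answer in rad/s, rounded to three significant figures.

ω = 118 rad/s
The rod makes angle φ with the slider axis where L sinφ = r sinθ; differentiating, L cosφ·φ̇ = r ω cosθ.
L cosφ = √(L² − r² sin²θ) = 0.19544 m.
|ω_rod| = r ω |cosθ| / √(L² − r² sin²θ) = 0.0404·118·0.75927/0.19544 = 18.523 rad/s.

18.5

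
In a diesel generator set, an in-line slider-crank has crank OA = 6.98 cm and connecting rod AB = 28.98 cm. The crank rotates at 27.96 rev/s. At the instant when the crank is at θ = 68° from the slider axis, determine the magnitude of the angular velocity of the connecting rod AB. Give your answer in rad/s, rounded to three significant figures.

16.3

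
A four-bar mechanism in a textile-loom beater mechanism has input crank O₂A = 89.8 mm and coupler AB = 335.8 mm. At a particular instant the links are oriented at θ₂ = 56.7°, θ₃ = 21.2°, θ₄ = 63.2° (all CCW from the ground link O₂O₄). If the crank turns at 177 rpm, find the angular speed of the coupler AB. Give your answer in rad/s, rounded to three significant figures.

ω₂ = 18.54 rad/s (from 177 rpm).
Differentiating the loop-closure r₂e^{iθ₂}+r₃e^{iθ₃}=r₁+r₄e^{iθ₄} gives r₂ω₂e^{iθ₂}+r₃ω₃e^{iθ₃}=r₄ω₄e^{iθ₄}.
Eliminating the other unknown: ω₃ = r₂ω₂ sin(θ₄−θ₂) / [r₃ sin(θ₃−θ₄)].
Numerator sine = +0.11320; denominator sine = -0.66913.
Result = 0.0898·18.54·(+0.11320) / (0.3358·(-0.66913)) = -0.83858 rad/s; magnitude 0.83858 rad/s.

0.839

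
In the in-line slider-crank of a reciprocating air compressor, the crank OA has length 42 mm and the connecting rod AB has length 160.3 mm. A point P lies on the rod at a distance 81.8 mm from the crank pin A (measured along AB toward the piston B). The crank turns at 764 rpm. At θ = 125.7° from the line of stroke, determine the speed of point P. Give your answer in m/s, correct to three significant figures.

2.69

ω = 80.01 rad/s.  Crank-pin speed |V_A| = rω = 3.3602 m/s, perpendicular to OA.
Rod angle: sinφ = −(r/L) sinθ ⇒ φ = -12.285°; ω_rod = −rω cosθ/√(L²−r²sin²θ) = +12.519 rad/s.
V_P = V_A + ω_rod × AP, with AP = 0.0818 m along the rod.
Components: V_Px = −rω sinθ − a·ω_rod·sinφ = -2.5109 m/s;  V_Py = rω cosθ + a·ω_rod·cosφ = -0.96024 m/s.
|V_P| = √(V_Px² + V_Py²) = 2.6883 m/s.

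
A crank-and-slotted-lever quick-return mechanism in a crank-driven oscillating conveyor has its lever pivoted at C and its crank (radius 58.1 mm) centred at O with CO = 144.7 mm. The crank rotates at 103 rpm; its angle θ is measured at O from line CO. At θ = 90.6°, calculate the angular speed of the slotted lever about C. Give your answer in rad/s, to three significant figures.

ω = 10.79 rad/s (from 103 rpm).
Crank pin A relative to C: A = (d + r cosθ, r sinθ); lever angle φ = atan2(r sinθ, d + r cosθ).
Differentiating tanφ: φ̇ = rω(d cosθ + r)/(d² + r² + 2dr cosθ).
d² + r² + 2dr cosθ = |CA|² = 0.0241376 m²;  d cosθ + r = +0.056585 m.
|ω_lever| = |0.0581·10.79·+0.056585| / 0.0241376 = 1.4691 rad/s.

1.47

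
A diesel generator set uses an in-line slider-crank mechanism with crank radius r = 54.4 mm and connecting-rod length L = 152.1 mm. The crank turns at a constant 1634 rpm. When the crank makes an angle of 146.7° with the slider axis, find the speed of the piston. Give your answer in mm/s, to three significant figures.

3550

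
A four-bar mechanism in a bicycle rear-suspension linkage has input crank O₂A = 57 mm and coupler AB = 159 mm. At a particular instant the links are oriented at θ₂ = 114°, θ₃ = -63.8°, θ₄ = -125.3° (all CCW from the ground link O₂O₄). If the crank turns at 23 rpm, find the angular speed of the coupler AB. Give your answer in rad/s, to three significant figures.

0.845

ω₂ = 2.409 rad/s (from 23 rpm).
Differentiating the loop-closure r₂e^{iθ₂}+r₃e^{iθ₃}=r₁+r₄e^{iθ₄} gives r₂ω₂e^{iθ₂}+r₃ω₃e^{iθ₃}=r₄ω₄e^{iθ₄}.
Eliminating the other unknown: ω₃ = r₂ω₂ sin(θ₄−θ₂) / [r₃ sin(θ₃−θ₄)].
Numerator sine = +0.85985; denominator sine = +0.87882.
Result = 0.057·2.409·(+0.85985) / (0.159·(+0.87882)) = +0.84481 rad/s; magnitude 0.84481 rad/s.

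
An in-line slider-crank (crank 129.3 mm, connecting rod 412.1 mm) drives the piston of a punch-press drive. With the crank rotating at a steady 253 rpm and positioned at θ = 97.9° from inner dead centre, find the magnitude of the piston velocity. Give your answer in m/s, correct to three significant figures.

ω = 2π·253/60 = 26.49 rad/s
For an in-line slider-crank, x = r cosθ + √(L² − r² sin²θ), so v = −rω sinθ·[1 + r cosθ/√(L² − r² sin²θ)].
With r = 0.1293 m, L = 0.4121 m, θ = 97.9°: √(L² − r² sin²θ) = 0.39169 m.
v = −0.1293·26.49·0.99051·[1 + 0.1293·-0.13744/0.39169] = -3.2392 m/s.
|v| = 3.2392 m/s.

3.24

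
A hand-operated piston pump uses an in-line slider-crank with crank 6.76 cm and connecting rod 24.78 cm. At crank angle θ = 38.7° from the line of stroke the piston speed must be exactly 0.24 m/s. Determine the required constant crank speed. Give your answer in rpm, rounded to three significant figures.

For an in-line slider-crank, |v_piston| = rω|sinθ|·[1 + r cosθ/√(L² − r² sin²θ)].
With r = 0.0676 m, L = 0.2478 m, θ = 38.7°: the bracketed kinematic factor |dx/dθ| = 0.051399 m.
ω = v/|dx/dθ| = 0.24/0.051399 = 4.6694 rad/s.
N = 60ω/(2π) = 44.589 rpm.

44.6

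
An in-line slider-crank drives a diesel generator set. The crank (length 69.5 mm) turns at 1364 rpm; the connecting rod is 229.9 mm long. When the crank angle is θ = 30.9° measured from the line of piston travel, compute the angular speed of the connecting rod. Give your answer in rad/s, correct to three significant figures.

ω = 142.8 rad/s (converted from 1364 rpm).
The rod makes angle φ with the slider axis where L sinφ = r sinθ; differentiating, L cosφ·φ̇ = r ω cosθ.
L cosφ = √(L² − r² sin²θ) = 0.22711 m.
|ω_rod| = r ω |cosθ| / √(L² − r² sin²θ) = 0.0695·142.8·0.85806/0.22711 = 37.507 rad/s.

37.5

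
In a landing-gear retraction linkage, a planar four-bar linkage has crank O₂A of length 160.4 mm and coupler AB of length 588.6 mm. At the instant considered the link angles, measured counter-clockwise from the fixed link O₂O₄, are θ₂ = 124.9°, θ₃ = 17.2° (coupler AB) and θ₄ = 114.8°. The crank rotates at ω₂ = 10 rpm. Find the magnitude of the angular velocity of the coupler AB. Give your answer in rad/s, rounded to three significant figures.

0.0505

ω₂ = 1.047 rad/s (from 10 rpm).
Differentiating the loop-closure r₂e^{iθ₂}+r₃e^{iθ₃}=r₁+r₄e^{iθ₄} gives r₂ω₂e^{iθ₂}+r₃ω₃e^{iθ₃}=r₄ω₄e^{iθ₄}.
Eliminating the other unknown: ω₃ = r₂ω₂ sin(θ₄−θ₂) / [r₃ sin(θ₃−θ₄)].
Numerator sine = -0.17537; denominator sine = -0.99122.
Result = 0.1604·1.047·(-0.17537) / (0.5886·(-0.99122)) = +0.050488 rad/s; magnitude 0.050488 rad/s.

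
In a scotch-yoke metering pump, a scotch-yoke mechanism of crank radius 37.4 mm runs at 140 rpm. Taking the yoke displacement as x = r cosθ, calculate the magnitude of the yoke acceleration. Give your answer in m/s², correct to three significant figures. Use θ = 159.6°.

ω = 14.66 rad/s (from 140 rpm).
x = r cosθ ⇒ ẍ = −rω² cosθ (ω constant).
|a| = rω²|cosθ| = 0.0374·(14.66)²·|cos 159.6°| = 7.5345 m/s².

7.53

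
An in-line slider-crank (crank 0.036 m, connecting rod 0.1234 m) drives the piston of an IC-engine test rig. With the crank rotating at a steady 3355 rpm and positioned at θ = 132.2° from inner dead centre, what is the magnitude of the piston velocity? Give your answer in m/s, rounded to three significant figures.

7.49

ω = 2π·3355/60 = 351.3 rad/s
For an in-line slider-crank, x = r cosθ + √(L² − r² sin²θ), so v = −rω sinθ·[1 + r cosθ/√(L² − r² sin²θ)].
With r = 0.036 m, L = 0.1234 m, θ = 132.2°: √(L² − r² sin²θ) = 0.12048 m.
v = −0.036·351.3·0.74080·[1 + 0.036·-0.67172/0.12048] = -7.4892 m/s.
|v| = 7.4892 m/s.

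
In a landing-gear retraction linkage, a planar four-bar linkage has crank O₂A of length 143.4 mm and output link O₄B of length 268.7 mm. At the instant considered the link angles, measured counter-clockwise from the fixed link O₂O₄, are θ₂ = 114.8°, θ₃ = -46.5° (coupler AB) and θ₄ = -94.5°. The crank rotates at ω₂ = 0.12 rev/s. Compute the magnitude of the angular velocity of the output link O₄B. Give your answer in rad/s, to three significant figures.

ω₂ = 0.754 rad/s (from 0.12 rev/s).
Differentiating the loop-closure r₂e^{iθ₂}+r₃e^{iθ₃}=r₁+r₄e^{iθ₄} gives r₂ω₂e^{iθ₂}+r₃ω₃e^{iθ₃}=r₄ω₄e^{iθ₄}.
Eliminating the other unknown: ω₄ = r₂ω₂ sin(θ₂−θ₃) / [r₄ sin(θ₄−θ₃)].
Numerator sine = +0.32061; denominator sine = -0.74314.
Result = 0.1434·0.754·(+0.32061) / (0.2687·(-0.74314)) = -0.1736 rad/s; magnitude 0.1736 rad/s.

0.174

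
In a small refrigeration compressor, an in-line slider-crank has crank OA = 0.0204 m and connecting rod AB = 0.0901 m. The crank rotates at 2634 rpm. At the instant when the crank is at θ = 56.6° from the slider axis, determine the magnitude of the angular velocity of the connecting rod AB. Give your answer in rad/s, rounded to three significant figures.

ω = 275.8 rad/s (converted from 2634 rpm).
The rod makes angle φ with the slider axis where L sinφ = r sinθ; differentiating, L cosφ·φ̇ = r ω cosθ.
L cosφ = √(L² − r² sin²θ) = 0.088476 m.
|ω_rod| = r ω |cosθ| / √(L² − r² sin²θ) = 0.0204·275.8·0.55048/0.088476 = 35.01 rad/s.

35.0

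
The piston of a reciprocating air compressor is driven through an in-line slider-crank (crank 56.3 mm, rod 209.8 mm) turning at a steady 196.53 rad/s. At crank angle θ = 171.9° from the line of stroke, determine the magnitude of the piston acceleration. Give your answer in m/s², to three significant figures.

ω = 196.5 rad/s
x(θ) = r cosθ + √(L² − r² sin²θ); with ω constant, a = ω²·d²x/dθ².
d²x/dθ² = −r cosθ − r²(cos2θ)/√u − r⁴ sin²2θ/(4u^{3/2}),  u = L² − r² sin²θ = 0.0439531 m².
Substituting r = 0.0563 m, L = 0.2098 m, θ = 171.9°: d²x/dθ² = +0.041198 m.
a = ω²·d²x/dθ² = (196.5)²·(+0.041198) = +1591.3 m/s²;  |a| = 1591.3 m/s².

1590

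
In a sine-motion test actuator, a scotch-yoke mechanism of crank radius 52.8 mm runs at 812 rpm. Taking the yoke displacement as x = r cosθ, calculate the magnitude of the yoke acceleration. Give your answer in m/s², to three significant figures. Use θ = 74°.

105

ω = 85.03 rad/s (from 812 rpm).
x = r cosθ ⇒ ẍ = −rω² cosθ (ω constant).
|a| = rω²|cosθ| = 0.0528·(85.03)²·|cos 74°| = 105.23 m/s².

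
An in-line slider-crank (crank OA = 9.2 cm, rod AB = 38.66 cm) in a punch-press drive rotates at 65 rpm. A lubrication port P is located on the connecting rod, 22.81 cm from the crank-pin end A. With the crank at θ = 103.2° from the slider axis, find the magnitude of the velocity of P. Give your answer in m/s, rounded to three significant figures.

0.592

ω = 6.807 rad/s.  Crank-pin speed |V_A| = rω = 0.62622 m/s, perpendicular to OA.
Rod angle: sinφ = −(r/L) sinθ ⇒ φ = -13.396°; ω_rod = −rω cosθ/√(L²−r²sin²θ) = +0.38023 rad/s.
V_P = V_A + ω_rod × AP, with AP = 0.2281 m along the rod.
Components: V_Px = −rω sinθ − a·ω_rod·sinφ = -0.58958 m/s;  V_Py = rω cosθ + a·ω_rod·cosφ = -0.058627 m/s.
|V_P| = √(V_Px² + V_Py²) = 0.59249 m/s.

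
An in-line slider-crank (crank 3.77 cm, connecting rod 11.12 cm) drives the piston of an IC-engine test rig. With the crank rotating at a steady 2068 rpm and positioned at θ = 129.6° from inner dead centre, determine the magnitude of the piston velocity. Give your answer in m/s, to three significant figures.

4.88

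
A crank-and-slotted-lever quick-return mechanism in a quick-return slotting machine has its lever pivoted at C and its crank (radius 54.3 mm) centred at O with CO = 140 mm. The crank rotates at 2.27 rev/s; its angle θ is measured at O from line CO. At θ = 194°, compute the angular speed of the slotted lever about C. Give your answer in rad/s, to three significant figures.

8.10

ω = 14.26 rad/s (from 2.27 rev/s).
Crank pin A relative to C: A = (d + r cosθ, r sinθ); lever angle φ = atan2(r sinθ, d + r cosθ).
Differentiating tanφ: φ̇ = rω(d cosθ + r)/(d² + r² + 2dr cosθ).
d² + r² + 2dr cosθ = |CA|² = 0.00779611 m²;  d cosθ + r = -0.081541 m.
|ω_lever| = |0.0543·14.26·-0.081541| / 0.00779611 = 8.1004 rad/s.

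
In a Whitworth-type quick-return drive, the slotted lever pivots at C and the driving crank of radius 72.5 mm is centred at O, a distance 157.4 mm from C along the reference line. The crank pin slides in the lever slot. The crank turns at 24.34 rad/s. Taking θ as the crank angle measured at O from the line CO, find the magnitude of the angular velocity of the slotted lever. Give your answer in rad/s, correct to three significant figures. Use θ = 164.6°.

ω = 24.34 rad/s
Crank pin A relative to C: A = (d + r cosθ, r sinθ); lever angle φ = atan2(r sinθ, d + r cosθ).
Differentiating tanφ: φ̇ = rω(d cosθ + r)/(d² + r² + 2dr cosθ).
d² + r² + 2dr cosθ = |CA|² = 0.00802746 m²;  d cosθ + r = -0.079249 m.
|ω_lever| = |0.0725·24.34·-0.079249| / 0.00802746 = 17.421 rad/s.

17.4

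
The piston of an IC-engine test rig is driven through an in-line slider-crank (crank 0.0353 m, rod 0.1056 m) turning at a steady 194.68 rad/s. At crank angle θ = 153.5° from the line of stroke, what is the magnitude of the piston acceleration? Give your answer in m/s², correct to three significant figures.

ω = 194.7 rad/s
x(θ) = r cosθ + √(L² − r² sin²θ); with ω constant, a = ω²·d²x/dθ².
d²x/dθ² = −r cosθ − r²(cos2θ)/√u − r⁴ sin²2θ/(4u^{3/2}),  u = L² − r² sin²θ = 0.0109033 m².
Substituting r = 0.0353 m, L = 0.1056 m, θ = 153.5°: d²x/dθ² = +0.024192 m.
a = ω²·d²x/dθ² = (194.7)²·(+0.024192) = +916.88 m/s²;  |a| = 916.88 m/s².

917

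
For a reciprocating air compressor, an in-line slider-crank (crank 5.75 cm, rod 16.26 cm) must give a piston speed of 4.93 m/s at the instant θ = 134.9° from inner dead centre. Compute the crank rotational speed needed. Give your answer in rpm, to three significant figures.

1560

For an in-line slider-crank, |v_piston| = rω|sinθ|·[1 + r cosθ/√(L² − r² sin²θ)].
With r = 0.0575 m, L = 0.1626 m, θ = 134.9°: the bracketed kinematic factor |dx/dθ| = 0.030228 m.
ω = v/|dx/dθ| = 4.93/0.030228 = 163.09 rad/s.
N = 60ω/(2π) = 1557.4 rpm.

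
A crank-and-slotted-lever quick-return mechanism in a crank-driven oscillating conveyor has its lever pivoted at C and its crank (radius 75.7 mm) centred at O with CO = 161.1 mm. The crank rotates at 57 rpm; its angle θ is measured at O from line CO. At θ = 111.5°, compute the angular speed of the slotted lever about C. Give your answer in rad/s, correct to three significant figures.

0.331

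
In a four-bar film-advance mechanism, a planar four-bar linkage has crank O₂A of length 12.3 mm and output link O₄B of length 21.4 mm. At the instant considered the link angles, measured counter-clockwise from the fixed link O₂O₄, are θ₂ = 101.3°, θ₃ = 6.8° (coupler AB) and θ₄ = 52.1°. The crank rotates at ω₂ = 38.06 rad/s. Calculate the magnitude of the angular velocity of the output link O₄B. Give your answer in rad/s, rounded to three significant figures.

ω₂ = 38.06 rad/s
Differentiating the loop-closure r₂e^{iθ₂}+r₃e^{iθ₃}=r₁+r₄e^{iθ₄} gives r₂ω₂e^{iθ₂}+r₃ω₃e^{iθ₃}=r₄ω₄e^{iθ₄}.
Eliminating the other unknown: ω₄ = r₂ω₂ sin(θ₂−θ₃) / [r₄ sin(θ₄−θ₃)].
Numerator sine = +0.99692; denominator sine = +0.71080.
Result = 0.0123·38.06·(+0.99692) / (0.0214·(+0.71080)) = +30.681 rad/s; magnitude 30.681 rad/s.

30.7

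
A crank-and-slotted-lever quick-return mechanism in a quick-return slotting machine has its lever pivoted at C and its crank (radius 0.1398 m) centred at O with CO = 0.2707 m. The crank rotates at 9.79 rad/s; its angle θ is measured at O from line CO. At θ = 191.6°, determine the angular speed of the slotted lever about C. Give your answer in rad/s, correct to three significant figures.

9.19

ω = 9.79 rad/s
Crank pin A relative to C: A = (d + r cosθ, r sinθ); lever angle φ = atan2(r sinθ, d + r cosθ).
Differentiating tanφ: φ̇ = rω(d cosθ + r)/(d² + r² + 2dr cosθ).
d² + r² + 2dr cosθ = |CA|² = 0.0186807 m²;  d cosθ + r = -0.12537 m.
|ω_lever| = |0.1398·9.79·-0.12537| / 0.0186807 = 9.1853 rad/s.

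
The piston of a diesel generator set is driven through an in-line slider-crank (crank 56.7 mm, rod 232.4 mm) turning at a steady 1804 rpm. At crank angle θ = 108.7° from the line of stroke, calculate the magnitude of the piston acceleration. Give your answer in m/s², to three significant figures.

1050

ω = 2π·1804/60 = 188.9 rad/s
x(θ) = r cosθ + √(L² − r² sin²θ); with ω constant, a = ω²·d²x/dθ².
d²x/dθ² = −r cosθ − r²(cos2θ)/√u − r⁴ sin²2θ/(4u^{3/2}),  u = L² − r² sin²θ = 0.0511253 m².
Substituting r = 0.0567 m, L = 0.2324 m, θ = 108.7°: d²x/dθ² = +0.029392 m.
a = ω²·d²x/dθ² = (188.9)²·(+0.029392) = +1048.9 m/s²;  |a| = 1048.9 m/s².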